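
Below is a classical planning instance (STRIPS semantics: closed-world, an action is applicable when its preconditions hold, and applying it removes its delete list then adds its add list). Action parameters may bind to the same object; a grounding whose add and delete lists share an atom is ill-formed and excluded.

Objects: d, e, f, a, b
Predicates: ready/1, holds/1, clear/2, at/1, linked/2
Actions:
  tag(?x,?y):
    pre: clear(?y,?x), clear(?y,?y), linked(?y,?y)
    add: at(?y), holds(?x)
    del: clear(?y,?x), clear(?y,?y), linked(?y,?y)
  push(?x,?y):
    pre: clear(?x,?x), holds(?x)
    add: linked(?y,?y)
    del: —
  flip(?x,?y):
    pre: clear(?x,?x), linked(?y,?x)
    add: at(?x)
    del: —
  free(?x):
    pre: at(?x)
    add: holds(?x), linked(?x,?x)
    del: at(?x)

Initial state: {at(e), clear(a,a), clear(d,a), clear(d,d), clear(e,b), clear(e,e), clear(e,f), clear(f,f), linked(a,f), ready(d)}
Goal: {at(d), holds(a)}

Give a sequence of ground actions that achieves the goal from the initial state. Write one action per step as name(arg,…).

free(e); push(e,d); tag(a,d)

1. free(e)  →  {clear(a,a), clear(d,a), clear(d,d), clear(e,b), clear(e,e), clear(e,f), clear(f,f), holds(e), linked(a,f), linked(e,e), ready(d)}
2. push(e,d)  →  {clear(a,a), clear(d,a), clear(d,d), clear(e,b), clear(e,e), clear(e,f), clear(f,f), holds(e), linked(a,f), linked(d,d), linked(e,e), ready(d)}
3. tag(a,d)  →  {at(d), clear(a,a), clear(e,b), clear(e,e), clear(e,f), clear(f,f), holds(a), holds(e), linked(a,f), linked(e,e), ready(d)}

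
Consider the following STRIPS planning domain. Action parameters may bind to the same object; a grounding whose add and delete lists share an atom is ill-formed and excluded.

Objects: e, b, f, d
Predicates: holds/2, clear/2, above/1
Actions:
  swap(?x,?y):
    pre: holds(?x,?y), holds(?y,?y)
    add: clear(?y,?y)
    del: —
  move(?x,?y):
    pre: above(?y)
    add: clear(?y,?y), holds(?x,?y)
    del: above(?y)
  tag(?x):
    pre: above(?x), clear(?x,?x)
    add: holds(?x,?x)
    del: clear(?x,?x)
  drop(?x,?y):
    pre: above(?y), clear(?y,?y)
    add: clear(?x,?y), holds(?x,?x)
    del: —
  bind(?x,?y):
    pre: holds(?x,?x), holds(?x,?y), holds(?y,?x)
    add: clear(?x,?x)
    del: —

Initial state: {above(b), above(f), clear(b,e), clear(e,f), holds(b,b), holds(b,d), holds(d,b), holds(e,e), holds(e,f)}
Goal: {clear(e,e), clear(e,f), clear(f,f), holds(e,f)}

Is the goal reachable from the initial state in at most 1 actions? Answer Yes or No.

1. swap(e,e)  →  {above(b), above(f), clear(b,e), clear(e,e), clear(e,f), holds(b,b), holds(b,d), holds(d,b), holds(e,e), holds(e,f)}
2. move(e,f)  →  {above(b), clear(b,e), clear(e,e), clear(e,f), clear(f,f), holds(b,b), holds(b,d), holds(d,b), holds(e,e), holds(e,f)}
optimal plan length = 2; 2 > 1

No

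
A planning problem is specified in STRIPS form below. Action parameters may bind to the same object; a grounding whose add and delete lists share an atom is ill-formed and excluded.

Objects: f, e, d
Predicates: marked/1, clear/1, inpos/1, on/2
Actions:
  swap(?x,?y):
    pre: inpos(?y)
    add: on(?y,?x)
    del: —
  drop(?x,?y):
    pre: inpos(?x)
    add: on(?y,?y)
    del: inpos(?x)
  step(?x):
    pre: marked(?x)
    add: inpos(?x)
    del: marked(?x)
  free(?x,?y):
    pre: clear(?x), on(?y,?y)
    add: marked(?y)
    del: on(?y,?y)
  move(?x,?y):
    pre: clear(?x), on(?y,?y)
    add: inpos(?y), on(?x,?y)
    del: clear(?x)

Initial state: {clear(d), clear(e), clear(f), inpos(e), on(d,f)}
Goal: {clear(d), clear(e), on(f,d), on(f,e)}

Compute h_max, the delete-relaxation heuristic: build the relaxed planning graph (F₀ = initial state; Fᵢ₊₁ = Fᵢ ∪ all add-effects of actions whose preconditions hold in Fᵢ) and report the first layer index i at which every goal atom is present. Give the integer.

2

F0 = init (5 atoms)
F1 = F0 ∪ {on(d,d), on(e,d), on(e,e), on(e,f), on(f,f)}  (10 atoms)
F2 = F1 ∪ {inpos(d), inpos(f), marked(d), marked(e), marked(f), on(d,e), on(f,d), on(f,e)}  (18 atoms)
goal ⊆ F2  ⇒  h_max = 2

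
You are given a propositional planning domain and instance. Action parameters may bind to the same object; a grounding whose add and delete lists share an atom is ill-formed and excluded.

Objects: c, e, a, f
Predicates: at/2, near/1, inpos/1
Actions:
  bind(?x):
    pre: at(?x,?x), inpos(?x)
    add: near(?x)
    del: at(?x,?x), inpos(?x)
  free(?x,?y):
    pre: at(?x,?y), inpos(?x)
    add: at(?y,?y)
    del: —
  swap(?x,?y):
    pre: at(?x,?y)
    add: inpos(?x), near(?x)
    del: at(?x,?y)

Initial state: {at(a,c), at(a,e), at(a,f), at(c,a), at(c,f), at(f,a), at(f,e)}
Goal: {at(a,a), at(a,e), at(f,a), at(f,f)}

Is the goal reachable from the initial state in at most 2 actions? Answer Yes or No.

No

1. swap(c,a)  →  {at(a,c), at(a,e), at(a,f), at(c,f), at(f,a), at(f,e), inpos(c), near(c)}
2. free(c,f)  →  {at(a,c), at(a,e), at(a,f), at(c,f), at(f,a), at(f,e), at(f,f), inpos(c), near(c)}
3. swap(f,e)  →  {at(a,c), at(a,e), at(a,f), at(c,f), at(f,a), at(f,f), inpos(c), inpos(f), near(c), near(f)}
4. free(f,a)  →  {at(a,a), at(a,c), at(a,e), at(a,f), at(c,f), at(f,a), at(f,f), inpos(c), inpos(f), near(c), near(f)}
optimal plan length = 4; 4 > 2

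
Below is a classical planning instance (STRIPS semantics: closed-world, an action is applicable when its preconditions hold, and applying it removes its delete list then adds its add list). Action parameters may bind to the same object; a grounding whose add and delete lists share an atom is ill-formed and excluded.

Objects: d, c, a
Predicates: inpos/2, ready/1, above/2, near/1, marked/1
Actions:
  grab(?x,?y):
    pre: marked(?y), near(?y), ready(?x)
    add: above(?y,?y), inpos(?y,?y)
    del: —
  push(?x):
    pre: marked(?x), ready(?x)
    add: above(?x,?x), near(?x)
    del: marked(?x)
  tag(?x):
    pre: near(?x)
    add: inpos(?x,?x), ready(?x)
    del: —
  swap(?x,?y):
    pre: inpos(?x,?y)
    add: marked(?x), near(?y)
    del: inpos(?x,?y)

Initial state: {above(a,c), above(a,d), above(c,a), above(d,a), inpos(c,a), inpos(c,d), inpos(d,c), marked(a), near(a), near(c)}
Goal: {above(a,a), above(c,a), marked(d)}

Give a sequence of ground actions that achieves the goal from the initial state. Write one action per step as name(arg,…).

tag(c); grab(c,a); swap(d,c)

1. tag(c)  →  {above(a,c), above(a,d), above(c,a), above(d,a), inpos(c,a), inpos(c,c), inpos(c,d), inpos(d,c), marked(a), near(a), near(c), ready(c)}
2. grab(c,a)  →  {above(a,a), above(a,c), above(a,d), above(c,a), above(d,a), inpos(a,a), inpos(c,a), inpos(c,c), inpos(c,d), inpos(d,c), marked(a), near(a), near(c), ready(c)}
3. swap(d,c)  →  {above(a,a), above(a,c), above(a,d), above(c,a), above(d,a), inpos(a,a), inpos(c,a), inpos(c,c), inpos(c,d), marked(a), marked(d), near(a), near(c), ready(c)}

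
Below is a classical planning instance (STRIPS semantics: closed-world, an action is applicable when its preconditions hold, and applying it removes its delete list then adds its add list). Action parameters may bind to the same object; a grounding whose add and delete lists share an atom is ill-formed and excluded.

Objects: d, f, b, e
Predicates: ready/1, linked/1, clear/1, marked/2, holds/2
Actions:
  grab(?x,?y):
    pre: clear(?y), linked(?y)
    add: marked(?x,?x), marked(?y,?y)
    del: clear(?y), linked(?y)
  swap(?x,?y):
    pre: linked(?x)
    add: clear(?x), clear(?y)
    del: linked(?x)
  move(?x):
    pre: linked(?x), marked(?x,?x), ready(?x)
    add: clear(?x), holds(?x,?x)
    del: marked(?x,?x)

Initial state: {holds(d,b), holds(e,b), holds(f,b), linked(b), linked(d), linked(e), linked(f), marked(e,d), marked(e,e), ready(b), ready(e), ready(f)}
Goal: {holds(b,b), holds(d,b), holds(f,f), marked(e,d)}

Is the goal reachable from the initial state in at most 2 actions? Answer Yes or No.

No

1. swap(d,e)  →  {clear(d), clear(e), holds(d,b), holds(e,b), holds(f,b), linked(b), linked(e), linked(f), marked(e,d), marked(e,e), ready(b), ready(e), ready(f)}
2. grab(f,e)  →  {clear(d), holds(d,b), holds(e,b), holds(f,b), linked(b), linked(f), marked(e,d), marked(e,e), marked(f,f), ready(b), ready(e), ready(f)}
3. move(f)  →  {clear(d), clear(f), holds(d,b), holds(e,b), holds(f,b), holds(f,f), linked(b), linked(f), marked(e,d), marked(e,e), ready(b), ready(e), ready(f)}
4. grab(b,f)  →  {clear(d), holds(d,b), holds(e,b), holds(f,b), holds(f,f), linked(b), marked(b,b), marked(e,d), marked(e,e), marked(f,f), ready(b), ready(e), ready(f)}
5. move(b)  →  {clear(b), clear(d), holds(b,b), holds(d,b), holds(e,b), holds(f,b), holds(f,f), linked(b), marked(e,d), marked(e,e), marked(f,f), ready(b), ready(e), ready(f)}
optimal plan length = 5; 5 > 2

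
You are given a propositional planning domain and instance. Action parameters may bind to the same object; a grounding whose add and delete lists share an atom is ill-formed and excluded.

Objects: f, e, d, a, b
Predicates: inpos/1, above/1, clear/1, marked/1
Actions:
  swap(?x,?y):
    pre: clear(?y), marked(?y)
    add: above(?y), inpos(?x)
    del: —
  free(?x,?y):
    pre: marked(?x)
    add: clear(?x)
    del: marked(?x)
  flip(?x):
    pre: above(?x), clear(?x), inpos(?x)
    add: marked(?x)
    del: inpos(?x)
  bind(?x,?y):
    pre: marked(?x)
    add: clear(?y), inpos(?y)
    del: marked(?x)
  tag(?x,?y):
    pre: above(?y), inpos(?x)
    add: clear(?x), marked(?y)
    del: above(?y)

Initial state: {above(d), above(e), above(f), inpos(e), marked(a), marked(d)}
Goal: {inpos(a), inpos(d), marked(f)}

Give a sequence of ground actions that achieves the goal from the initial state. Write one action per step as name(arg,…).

1. bind(d,d)  →  {above(d), above(e), above(f), clear(d), inpos(d), inpos(e), marked(a)}
2. bind(a,a)  →  {above(d), above(e), above(f), clear(a), clear(d), inpos(a), inpos(d), inpos(e)}
3. tag(e,f)  →  {above(d), above(e), clear(a), clear(d), clear(e), inpos(a), inpos(d), inpos(e), marked(f)}

bind(d,d); bind(a,a); tag(e,f)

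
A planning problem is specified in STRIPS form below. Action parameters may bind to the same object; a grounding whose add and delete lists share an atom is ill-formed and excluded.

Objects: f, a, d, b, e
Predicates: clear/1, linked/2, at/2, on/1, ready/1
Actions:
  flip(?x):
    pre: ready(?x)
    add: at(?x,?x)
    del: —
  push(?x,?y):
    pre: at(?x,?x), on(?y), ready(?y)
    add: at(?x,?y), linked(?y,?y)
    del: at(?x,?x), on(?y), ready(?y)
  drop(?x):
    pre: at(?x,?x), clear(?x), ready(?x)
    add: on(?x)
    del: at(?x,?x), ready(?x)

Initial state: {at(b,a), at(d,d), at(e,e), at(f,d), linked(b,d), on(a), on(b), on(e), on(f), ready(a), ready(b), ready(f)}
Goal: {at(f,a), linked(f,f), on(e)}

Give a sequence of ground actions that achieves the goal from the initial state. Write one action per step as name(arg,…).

1. flip(f)  →  {at(b,a), at(d,d), at(e,e), at(f,d), at(f,f), linked(b,d), on(a), on(b), on(e), on(f), ready(a), ready(b), ready(f)}
2. push(f,a)  →  {at(b,a), at(d,d), at(e,e), at(f,a), at(f,d), linked(a,a), linked(b,d), on(b), on(e), on(f), ready(b), ready(f)}
3. push(d,f)  →  {at(b,a), at(d,f), at(e,e), at(f,a), at(f,d), linked(a,a), linked(b,d), linked(f,f), on(b), on(e), ready(b)}

flip(f); push(f,a); push(d,f)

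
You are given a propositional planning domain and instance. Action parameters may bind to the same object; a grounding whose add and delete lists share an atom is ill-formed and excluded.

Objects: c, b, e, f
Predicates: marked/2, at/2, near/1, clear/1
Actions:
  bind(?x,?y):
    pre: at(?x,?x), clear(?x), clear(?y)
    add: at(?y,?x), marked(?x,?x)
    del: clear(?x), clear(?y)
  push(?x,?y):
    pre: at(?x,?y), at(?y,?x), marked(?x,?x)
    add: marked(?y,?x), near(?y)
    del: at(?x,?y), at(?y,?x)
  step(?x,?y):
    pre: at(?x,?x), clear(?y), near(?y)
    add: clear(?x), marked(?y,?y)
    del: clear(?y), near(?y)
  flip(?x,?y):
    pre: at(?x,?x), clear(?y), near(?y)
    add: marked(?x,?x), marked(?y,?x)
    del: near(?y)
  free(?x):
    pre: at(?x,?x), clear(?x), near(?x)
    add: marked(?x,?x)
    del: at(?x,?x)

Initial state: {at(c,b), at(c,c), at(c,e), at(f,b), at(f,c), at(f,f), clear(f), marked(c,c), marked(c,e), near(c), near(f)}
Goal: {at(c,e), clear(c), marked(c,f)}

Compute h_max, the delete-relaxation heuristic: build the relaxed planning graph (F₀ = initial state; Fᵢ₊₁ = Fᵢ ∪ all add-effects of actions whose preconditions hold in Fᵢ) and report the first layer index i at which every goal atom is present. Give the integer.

F0 = init (11 atoms)
F1 = F0 ∪ {clear(c), marked(f,c), marked(f,f)}  (14 atoms)
F2 = F1 ∪ {at(c,f), marked(c,f)}  (16 atoms)
goal ⊆ F2  ⇒  h_max = 2

2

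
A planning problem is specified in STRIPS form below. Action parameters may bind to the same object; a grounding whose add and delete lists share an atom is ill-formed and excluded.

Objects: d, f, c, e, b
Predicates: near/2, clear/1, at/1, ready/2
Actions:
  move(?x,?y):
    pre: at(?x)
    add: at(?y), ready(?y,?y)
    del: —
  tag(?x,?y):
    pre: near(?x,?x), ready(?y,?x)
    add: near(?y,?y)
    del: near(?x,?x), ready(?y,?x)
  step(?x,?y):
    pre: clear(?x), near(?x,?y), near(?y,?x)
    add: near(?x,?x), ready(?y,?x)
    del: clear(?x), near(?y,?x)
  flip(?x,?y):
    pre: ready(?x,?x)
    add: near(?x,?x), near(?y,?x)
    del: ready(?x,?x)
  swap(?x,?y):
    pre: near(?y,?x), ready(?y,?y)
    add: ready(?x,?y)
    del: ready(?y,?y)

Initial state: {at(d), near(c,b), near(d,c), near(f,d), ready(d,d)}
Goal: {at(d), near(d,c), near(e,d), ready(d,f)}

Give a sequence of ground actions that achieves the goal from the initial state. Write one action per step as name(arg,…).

move(d,f); flip(d,e); swap(d,f)

1. move(d,f)  →  {at(d), at(f), near(c,b), near(d,c), near(f,d), ready(d,d), ready(f,f)}
2. flip(d,e)  →  {at(d), at(f), near(c,b), near(d,c), near(d,d), near(e,d), near(f,d), ready(f,f)}
3. swap(d,f)  →  {at(d), at(f), near(c,b), near(d,c), near(d,d), near(e,d), near(f,d), ready(d,f)}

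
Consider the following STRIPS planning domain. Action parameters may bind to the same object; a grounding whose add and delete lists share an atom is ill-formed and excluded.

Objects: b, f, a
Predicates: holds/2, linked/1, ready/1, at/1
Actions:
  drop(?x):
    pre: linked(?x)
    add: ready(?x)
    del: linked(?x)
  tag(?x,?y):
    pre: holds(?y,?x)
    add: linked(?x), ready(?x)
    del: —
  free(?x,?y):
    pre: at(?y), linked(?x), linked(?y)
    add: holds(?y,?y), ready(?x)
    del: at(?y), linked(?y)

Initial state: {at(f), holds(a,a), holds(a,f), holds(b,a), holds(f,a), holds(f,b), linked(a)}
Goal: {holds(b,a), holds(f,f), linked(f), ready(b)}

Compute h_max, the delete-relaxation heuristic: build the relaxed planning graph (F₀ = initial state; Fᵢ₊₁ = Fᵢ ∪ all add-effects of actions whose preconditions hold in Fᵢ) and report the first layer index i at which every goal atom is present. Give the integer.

F0 = init (7 atoms)
F1 = F0 ∪ {linked(b), linked(f), ready(a), ready(b), ready(f)}  (12 atoms)
F2 = F1 ∪ {holds(f,f)}  (13 atoms)
goal ⊆ F2  ⇒  h_max = 2

2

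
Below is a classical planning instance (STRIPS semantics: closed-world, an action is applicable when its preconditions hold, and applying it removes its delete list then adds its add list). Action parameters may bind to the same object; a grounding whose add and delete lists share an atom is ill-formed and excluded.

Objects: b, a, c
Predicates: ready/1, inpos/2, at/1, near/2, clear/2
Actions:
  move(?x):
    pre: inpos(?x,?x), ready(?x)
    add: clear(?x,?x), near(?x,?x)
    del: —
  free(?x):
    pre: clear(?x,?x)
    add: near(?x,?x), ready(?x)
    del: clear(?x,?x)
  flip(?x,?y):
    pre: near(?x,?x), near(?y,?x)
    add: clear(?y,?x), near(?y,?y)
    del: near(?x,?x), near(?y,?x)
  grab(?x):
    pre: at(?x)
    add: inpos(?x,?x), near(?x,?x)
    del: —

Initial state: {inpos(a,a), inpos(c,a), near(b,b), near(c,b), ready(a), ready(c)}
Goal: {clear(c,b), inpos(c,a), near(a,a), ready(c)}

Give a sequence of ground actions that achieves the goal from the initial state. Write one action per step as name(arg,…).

1. move(a)  →  {clear(a,a), inpos(a,a), inpos(c,a), near(a,a), near(b,b), near(c,b), ready(a), ready(c)}
2. flip(b,c)  →  {clear(a,a), clear(c,b), inpos(a,a), inpos(c,a), near(a,a), near(c,c), ready(a), ready(c)}

move(a); flip(b,c)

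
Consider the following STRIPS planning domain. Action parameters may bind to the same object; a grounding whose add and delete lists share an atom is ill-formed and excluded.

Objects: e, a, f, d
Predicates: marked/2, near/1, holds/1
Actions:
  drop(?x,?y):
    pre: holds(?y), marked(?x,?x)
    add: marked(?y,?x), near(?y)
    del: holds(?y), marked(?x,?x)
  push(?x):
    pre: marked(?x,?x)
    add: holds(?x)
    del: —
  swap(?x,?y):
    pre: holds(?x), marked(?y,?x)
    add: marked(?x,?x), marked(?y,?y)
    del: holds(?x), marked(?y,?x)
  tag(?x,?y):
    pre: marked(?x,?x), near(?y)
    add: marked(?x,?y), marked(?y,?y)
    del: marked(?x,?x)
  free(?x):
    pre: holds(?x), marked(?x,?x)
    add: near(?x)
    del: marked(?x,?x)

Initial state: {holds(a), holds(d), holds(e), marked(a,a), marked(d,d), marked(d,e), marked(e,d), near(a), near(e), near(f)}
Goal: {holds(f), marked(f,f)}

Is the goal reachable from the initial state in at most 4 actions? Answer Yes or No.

Yes

1. tag(a,f)  →  {holds(a), holds(d), holds(e), marked(a,f), marked(d,d), marked(d,e), marked(e,d), marked(f,f), near(a), near(e), near(f)}
2. push(f)  →  {holds(a), holds(d), holds(e), holds(f), marked(a,f), marked(d,d), marked(d,e), marked(e,d), marked(f,f), near(a), near(e), near(f)}
optimal plan length = 2; 2 ≤ 4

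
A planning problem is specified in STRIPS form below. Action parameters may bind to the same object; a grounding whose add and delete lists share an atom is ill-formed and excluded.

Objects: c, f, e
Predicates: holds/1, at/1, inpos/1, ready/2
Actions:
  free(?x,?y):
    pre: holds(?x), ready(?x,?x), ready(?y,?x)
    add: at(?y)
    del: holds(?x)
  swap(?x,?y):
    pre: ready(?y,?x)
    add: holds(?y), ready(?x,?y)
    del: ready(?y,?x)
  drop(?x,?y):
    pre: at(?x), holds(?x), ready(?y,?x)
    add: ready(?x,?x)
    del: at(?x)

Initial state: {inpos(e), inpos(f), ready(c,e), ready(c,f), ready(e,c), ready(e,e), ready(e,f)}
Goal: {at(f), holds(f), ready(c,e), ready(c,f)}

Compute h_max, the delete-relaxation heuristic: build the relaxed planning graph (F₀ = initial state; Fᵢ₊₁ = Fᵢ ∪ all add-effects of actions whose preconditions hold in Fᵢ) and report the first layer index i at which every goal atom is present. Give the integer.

2

F0 = init (7 atoms)
F1 = F0 ∪ {holds(c), holds(e), ready(f,c), ready(f,e)}  (11 atoms)
F2 = F1 ∪ {at(c), at(e), at(f), holds(f)}  (15 atoms)
goal ⊆ F2  ⇒  h_max = 2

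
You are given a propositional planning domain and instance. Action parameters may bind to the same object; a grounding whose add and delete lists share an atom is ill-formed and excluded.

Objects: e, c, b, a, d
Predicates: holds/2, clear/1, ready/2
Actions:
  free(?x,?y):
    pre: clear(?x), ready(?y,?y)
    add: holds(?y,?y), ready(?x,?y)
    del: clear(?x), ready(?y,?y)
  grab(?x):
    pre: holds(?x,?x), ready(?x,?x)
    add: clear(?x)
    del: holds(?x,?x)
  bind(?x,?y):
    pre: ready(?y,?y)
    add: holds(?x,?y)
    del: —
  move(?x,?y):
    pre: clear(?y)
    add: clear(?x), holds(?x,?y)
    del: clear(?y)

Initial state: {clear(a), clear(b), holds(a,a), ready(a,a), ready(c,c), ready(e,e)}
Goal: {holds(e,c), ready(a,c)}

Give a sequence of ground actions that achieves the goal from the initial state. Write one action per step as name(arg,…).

bind(e,c); free(a,c)

1. bind(e,c)  →  {clear(a), clear(b), holds(a,a), holds(e,c), ready(a,a), ready(c,c), ready(e,e)}
2. free(a,c)  →  {clear(b), holds(a,a), holds(c,c), holds(e,c), ready(a,a), ready(a,c), ready(e,e)}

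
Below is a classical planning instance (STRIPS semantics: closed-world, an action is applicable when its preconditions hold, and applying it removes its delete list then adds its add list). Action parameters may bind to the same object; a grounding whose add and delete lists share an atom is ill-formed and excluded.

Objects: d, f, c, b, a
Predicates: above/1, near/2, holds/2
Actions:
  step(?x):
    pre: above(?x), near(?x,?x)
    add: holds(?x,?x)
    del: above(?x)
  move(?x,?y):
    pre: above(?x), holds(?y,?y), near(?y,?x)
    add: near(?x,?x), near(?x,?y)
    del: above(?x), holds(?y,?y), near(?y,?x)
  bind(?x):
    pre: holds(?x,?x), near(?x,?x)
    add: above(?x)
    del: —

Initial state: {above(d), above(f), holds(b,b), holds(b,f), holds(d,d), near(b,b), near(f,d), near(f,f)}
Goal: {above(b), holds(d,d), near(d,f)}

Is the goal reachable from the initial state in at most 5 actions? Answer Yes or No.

1. step(f)  →  {above(d), holds(b,b), holds(b,f), holds(d,d), holds(f,f), near(b,b), near(f,d), near(f,f)}
2. move(d,f)  →  {holds(b,b), holds(b,f), holds(d,d), near(b,b), near(d,d), near(d,f), near(f,f)}
3. bind(b)  →  {above(b), holds(b,b), holds(b,f), holds(d,d), near(b,b), near(d,d), near(d,f), near(f,f)}
optimal plan length = 3; 3 ≤ 5

Yes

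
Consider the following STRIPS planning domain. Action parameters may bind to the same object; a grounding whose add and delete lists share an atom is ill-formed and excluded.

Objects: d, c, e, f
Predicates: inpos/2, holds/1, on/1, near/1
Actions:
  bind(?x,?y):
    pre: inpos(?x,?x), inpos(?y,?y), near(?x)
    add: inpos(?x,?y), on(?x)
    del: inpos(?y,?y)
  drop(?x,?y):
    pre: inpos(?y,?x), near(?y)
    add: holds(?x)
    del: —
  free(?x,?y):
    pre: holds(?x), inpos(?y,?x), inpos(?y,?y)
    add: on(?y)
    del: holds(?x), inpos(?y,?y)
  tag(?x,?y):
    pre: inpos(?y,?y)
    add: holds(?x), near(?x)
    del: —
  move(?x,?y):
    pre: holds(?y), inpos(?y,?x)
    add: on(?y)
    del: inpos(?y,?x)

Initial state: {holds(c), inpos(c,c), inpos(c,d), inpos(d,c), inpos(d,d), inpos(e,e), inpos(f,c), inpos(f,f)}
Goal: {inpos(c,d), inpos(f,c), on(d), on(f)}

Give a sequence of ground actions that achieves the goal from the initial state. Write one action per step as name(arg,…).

1. free(c,d)  →  {inpos(c,c), inpos(c,d), inpos(d,c), inpos(e,e), inpos(f,c), inpos(f,f), on(d)}
2. tag(c,c)  →  {holds(c), inpos(c,c), inpos(c,d), inpos(d,c), inpos(e,e), inpos(f,c), inpos(f,f), near(c), on(d)}
3. free(c,f)  →  {inpos(c,c), inpos(c,d), inpos(d,c), inpos(e,e), inpos(f,c), near(c), on(d), on(f)}

free(c,d); tag(c,c); free(c,f)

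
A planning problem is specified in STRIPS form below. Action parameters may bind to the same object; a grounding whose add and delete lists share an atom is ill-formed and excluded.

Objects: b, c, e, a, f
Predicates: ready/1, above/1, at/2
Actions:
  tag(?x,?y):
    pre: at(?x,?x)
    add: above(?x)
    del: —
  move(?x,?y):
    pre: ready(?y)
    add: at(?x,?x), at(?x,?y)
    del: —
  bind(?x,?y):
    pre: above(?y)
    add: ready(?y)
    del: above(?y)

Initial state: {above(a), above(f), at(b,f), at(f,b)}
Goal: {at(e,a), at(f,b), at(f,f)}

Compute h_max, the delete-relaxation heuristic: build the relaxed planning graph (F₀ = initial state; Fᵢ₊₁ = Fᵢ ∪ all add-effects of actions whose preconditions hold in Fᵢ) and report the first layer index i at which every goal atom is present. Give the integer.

2

F0 = init (4 atoms)
F1 = F0 ∪ {ready(a), ready(f)}  (6 atoms)
F2 = F1 ∪ {at(a,a), at(a,f), at(b,a), at(b,b), at(c,a), at(c,c), at(c,f), at(e,a), at(e,e), at(e,f), at(f,a), at(f,f)}  (18 atoms)
goal ⊆ F2  ⇒  h_max = 2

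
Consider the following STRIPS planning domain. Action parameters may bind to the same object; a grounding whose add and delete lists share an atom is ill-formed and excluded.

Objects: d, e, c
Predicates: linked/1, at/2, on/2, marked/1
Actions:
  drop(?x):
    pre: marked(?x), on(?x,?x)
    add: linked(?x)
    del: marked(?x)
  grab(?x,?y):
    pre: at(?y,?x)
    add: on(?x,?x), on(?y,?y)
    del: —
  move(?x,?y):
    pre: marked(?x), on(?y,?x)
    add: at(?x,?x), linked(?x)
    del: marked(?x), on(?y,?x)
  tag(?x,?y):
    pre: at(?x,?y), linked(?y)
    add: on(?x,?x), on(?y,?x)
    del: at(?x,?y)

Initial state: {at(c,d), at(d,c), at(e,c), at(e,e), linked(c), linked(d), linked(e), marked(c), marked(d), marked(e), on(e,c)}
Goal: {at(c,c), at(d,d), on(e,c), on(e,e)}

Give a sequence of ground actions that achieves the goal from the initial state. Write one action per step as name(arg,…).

grab(d,c); grab(e,e); move(d,d); move(c,c)

1. grab(d,c)  →  {at(c,d), at(d,c), at(e,c), at(e,e), linked(c), linked(d), linked(e), marked(c), marked(d), marked(e), on(c,c), on(d,d), on(e,c)}
2. grab(e,e)  →  {at(c,d), at(d,c), at(e,c), at(e,e), linked(c), linked(d), linked(e), marked(c), marked(d), marked(e), on(c,c), on(d,d), on(e,c), on(e,e)}
3. move(d,d)  →  {at(c,d), at(d,c), at(d,d), at(e,c), at(e,e), linked(c), linked(d), linked(e), marked(c), marked(e), on(c,c), on(e,c), on(e,e)}
4. move(c,c)  →  {at(c,c), at(c,d), at(d,c), at(d,d), at(e,c), at(e,e), linked(c), linked(d), linked(e), marked(e), on(e,c), on(e,e)}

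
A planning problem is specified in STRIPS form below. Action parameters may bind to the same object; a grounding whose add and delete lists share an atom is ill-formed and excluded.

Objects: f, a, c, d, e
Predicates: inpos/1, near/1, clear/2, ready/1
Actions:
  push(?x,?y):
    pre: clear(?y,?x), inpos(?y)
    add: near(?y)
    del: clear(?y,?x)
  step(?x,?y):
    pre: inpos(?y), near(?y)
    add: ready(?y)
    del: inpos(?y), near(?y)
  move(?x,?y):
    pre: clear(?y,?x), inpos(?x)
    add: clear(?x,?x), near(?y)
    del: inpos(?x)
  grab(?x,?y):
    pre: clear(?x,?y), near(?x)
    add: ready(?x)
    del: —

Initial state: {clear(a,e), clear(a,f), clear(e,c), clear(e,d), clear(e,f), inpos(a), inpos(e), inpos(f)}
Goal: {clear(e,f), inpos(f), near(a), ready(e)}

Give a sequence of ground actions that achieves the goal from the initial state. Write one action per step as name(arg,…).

1. push(f,a)  →  {clear(a,e), clear(e,c), clear(e,d), clear(e,f), inpos(a), inpos(e), inpos(f), near(a)}
2. push(c,e)  →  {clear(a,e), clear(e,d), clear(e,f), inpos(a), inpos(e), inpos(f), near(a), near(e)}
3. step(f,e)  →  {clear(a,e), clear(e,d), clear(e,f), inpos(a), inpos(f), near(a), ready(e)}

push(f,a); push(c,e); step(f,e)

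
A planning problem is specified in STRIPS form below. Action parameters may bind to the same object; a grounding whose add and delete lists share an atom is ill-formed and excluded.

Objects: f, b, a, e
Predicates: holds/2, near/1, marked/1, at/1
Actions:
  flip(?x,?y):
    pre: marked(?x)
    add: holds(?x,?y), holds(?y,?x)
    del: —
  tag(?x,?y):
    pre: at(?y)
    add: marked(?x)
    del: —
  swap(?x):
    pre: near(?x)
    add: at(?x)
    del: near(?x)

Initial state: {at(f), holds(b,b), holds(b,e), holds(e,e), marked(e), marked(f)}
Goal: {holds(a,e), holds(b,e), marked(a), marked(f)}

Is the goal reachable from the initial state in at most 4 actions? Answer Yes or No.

Yes

1. flip(e,a)  →  {at(f), holds(a,e), holds(b,b), holds(b,e), holds(e,a), holds(e,e), marked(e), marked(f)}
2. tag(a,f)  →  {at(f), holds(a,e), holds(b,b), holds(b,e), holds(e,a), holds(e,e), marked(a), marked(e), marked(f)}
optimal plan length = 2; 2 ≤ 4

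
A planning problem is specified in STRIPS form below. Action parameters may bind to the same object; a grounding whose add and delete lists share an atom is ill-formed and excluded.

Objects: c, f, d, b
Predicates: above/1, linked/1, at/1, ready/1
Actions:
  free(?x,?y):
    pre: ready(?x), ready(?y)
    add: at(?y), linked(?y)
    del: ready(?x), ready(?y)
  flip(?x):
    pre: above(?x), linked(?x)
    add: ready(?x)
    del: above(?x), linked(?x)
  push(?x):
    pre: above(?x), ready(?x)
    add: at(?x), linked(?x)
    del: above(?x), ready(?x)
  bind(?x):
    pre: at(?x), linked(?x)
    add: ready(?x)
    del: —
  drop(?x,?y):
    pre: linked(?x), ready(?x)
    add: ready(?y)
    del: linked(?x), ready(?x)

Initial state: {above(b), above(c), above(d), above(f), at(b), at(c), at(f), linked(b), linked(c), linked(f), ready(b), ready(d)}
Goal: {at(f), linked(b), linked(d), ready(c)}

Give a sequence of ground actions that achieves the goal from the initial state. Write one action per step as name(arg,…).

1. free(d,d)  →  {above(b), above(c), above(d), above(f), at(b), at(c), at(d), at(f), linked(b), linked(c), linked(d), linked(f), ready(b)}
2. flip(c)  →  {above(b), above(d), above(f), at(b), at(c), at(d), at(f), linked(b), linked(d), linked(f), ready(b), ready(c)}

free(d,d); flip(c)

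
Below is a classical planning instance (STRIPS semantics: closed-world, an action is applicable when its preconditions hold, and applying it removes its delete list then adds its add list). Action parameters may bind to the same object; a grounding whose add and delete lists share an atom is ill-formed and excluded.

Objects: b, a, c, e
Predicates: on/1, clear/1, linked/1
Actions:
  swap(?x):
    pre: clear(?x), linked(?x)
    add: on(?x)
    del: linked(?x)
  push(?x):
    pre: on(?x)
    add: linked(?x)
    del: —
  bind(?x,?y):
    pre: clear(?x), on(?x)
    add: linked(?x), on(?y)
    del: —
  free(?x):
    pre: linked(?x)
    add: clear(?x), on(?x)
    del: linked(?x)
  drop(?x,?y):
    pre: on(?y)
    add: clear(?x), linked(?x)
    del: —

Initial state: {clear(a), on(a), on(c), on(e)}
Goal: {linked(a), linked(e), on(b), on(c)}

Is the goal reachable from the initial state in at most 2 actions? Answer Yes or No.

1. push(e)  →  {clear(a), linked(e), on(a), on(c), on(e)}
2. bind(a,b)  →  {clear(a), linked(a), linked(e), on(a), on(b), on(c), on(e)}
optimal plan length = 2; 2 ≤ 2

Yes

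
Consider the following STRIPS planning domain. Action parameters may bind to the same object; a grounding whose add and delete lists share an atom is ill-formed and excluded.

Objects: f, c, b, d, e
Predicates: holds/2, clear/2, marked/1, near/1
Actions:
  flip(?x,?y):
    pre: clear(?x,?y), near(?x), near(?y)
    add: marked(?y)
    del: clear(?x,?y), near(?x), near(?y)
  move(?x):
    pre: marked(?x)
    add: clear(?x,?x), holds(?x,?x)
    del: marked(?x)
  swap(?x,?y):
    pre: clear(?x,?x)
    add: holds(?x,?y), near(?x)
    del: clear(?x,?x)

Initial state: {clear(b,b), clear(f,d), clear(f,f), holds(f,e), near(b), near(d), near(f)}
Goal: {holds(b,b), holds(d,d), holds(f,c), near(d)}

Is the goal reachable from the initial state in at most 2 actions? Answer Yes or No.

No

1. flip(f,d)  →  {clear(b,b), clear(f,f), holds(f,e), marked(d), near(b)}
2. move(d)  →  {clear(b,b), clear(d,d), clear(f,f), holds(d,d), holds(f,e), near(b)}
3. swap(f,c)  →  {clear(b,b), clear(d,d), holds(d,d), holds(f,c), holds(f,e), near(b), near(f)}
4. swap(b,b)  →  {clear(d,d), holds(b,b), holds(d,d), holds(f,c), holds(f,e), near(b), near(f)}
5. swap(d,f)  →  {holds(b,b), holds(d,d), holds(d,f), holds(f,c), holds(f,e), near(b), near(d), near(f)}
optimal plan length = 5; 5 > 2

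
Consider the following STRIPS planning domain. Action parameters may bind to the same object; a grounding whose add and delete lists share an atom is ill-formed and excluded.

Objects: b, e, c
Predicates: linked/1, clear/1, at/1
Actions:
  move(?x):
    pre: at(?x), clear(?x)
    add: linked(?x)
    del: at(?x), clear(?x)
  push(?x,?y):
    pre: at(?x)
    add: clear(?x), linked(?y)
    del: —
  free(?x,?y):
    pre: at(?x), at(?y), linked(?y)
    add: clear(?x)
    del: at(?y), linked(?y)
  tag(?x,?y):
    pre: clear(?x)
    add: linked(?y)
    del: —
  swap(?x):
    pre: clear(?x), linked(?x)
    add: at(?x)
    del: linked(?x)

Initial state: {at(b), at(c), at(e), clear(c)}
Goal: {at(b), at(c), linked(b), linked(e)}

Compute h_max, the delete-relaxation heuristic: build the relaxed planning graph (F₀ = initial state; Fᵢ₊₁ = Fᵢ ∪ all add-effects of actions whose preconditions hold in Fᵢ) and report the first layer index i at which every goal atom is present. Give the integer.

F0 = init (4 atoms)
F1 = F0 ∪ {clear(b), clear(e), linked(b), linked(c), linked(e)}  (9 atoms)
goal ⊆ F1  ⇒  h_max = 1

1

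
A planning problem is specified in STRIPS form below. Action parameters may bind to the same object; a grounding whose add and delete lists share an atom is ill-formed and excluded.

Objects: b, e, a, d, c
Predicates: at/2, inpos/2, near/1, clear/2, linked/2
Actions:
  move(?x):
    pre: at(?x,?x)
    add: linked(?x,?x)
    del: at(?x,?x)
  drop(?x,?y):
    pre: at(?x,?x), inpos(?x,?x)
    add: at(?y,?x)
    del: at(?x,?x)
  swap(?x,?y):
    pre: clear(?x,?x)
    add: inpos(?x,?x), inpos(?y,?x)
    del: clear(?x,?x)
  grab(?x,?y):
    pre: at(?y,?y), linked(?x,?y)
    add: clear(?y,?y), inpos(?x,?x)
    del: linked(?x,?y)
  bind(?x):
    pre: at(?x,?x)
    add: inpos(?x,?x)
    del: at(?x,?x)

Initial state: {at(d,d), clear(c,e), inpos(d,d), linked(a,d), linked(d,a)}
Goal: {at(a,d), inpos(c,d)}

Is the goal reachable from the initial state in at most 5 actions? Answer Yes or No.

1. grab(a,d)  →  {at(d,d), clear(c,e), clear(d,d), inpos(a,a), inpos(d,d), linked(d,a)}
2. drop(d,a)  →  {at(a,d), clear(c,e), clear(d,d), inpos(a,a), inpos(d,d), linked(d,a)}
3. swap(d,c)  →  {at(a,d), clear(c,e), inpos(a,a), inpos(c,d), inpos(d,d), linked(d,a)}
optimal plan length = 3; 3 ≤ 5

Yes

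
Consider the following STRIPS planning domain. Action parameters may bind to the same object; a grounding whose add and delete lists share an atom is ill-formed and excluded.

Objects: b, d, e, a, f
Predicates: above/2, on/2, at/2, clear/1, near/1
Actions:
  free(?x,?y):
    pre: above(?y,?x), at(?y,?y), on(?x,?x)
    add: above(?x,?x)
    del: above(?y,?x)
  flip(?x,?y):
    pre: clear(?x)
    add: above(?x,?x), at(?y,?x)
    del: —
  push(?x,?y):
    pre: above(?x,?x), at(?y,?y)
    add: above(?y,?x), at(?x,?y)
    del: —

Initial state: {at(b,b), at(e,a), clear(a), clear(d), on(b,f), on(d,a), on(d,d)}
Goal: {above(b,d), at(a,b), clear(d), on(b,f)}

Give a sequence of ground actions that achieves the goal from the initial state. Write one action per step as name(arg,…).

1. flip(d,b)  →  {above(d,d), at(b,b), at(b,d), at(e,a), clear(a), clear(d), on(b,f), on(d,a), on(d,d)}
2. flip(a,b)  →  {above(a,a), above(d,d), at(b,a), at(b,b), at(b,d), at(e,a), clear(a), clear(d), on(b,f), on(d,a), on(d,d)}
3. push(d,b)  →  {above(a,a), above(b,d), above(d,d), at(b,a), at(b,b), at(b,d), at(d,b), at(e,a), clear(a), clear(d), on(b,f), on(d,a), on(d,d)}
4. push(a,b)  →  {above(a,a), above(b,a), above(b,d), above(d,d), at(a,b), at(b,a), at(b,b), at(b,d), at(d,b), at(e,a), clear(a), clear(d), on(b,f), on(d,a), on(d,d)}

flip(d,b); flip(a,b); push(d,b); push(a,b)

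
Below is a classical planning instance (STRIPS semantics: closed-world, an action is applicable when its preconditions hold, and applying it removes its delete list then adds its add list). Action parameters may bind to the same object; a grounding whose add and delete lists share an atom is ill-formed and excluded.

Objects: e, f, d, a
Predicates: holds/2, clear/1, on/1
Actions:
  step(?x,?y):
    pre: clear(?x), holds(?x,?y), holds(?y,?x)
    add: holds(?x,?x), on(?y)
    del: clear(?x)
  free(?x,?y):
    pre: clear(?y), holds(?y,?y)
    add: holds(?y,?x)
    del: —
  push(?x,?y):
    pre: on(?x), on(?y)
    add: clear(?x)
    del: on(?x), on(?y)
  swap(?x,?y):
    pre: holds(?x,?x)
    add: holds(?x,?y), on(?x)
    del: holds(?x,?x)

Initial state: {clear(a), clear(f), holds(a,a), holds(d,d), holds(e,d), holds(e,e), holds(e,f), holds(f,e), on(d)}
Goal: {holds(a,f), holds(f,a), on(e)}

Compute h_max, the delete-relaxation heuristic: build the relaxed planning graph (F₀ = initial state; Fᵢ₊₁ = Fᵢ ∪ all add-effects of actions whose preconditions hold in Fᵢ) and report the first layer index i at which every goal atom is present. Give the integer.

2

F0 = init (9 atoms)
F1 = F0 ∪ {clear(d), holds(a,d), holds(a,e), holds(a,f), holds(d,a), holds(d,e), holds(d,f), holds(e,a), holds(f,f), on(a), on(e)}  (20 atoms)
F2 = F1 ∪ {clear(e), holds(f,a), holds(f,d), on(f)}  (24 atoms)
goal ⊆ F2  ⇒  h_max = 2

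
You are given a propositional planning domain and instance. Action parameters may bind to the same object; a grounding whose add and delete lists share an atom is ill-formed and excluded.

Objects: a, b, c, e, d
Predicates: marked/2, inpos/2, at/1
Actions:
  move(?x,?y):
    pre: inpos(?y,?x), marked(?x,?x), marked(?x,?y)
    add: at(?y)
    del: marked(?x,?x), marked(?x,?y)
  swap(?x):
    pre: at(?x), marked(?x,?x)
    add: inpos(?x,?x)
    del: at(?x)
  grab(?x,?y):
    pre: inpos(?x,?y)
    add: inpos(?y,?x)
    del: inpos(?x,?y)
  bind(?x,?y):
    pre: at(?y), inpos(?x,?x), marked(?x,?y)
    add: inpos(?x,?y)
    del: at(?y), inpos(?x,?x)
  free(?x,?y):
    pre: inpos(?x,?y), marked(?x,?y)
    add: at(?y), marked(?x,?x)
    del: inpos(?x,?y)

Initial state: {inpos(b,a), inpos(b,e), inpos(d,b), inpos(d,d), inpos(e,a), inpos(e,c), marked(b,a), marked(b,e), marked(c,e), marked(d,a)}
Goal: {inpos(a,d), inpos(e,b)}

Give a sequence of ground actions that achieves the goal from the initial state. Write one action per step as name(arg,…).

grab(b,e); free(b,a); bind(d,a); grab(d,a)

1. grab(b,e)  →  {inpos(b,a), inpos(d,b), inpos(d,d), inpos(e,a), inpos(e,b), inpos(e,c), marked(b,a), marked(b,e), marked(c,e), marked(d,a)}
2. free(b,a)  →  {at(a), inpos(d,b), inpos(d,d), inpos(e,a), inpos(e,b), inpos(e,c), marked(b,a), marked(b,b), marked(b,e), marked(c,e), marked(d,a)}
3. bind(d,a)  →  {inpos(d,a), inpos(d,b), inpos(e,a), inpos(e,b), inpos(e,c), marked(b,a), marked(b,b), marked(b,e), marked(c,e), marked(d,a)}
4. grab(d,a)  →  {inpos(a,d), inpos(d,b), inpos(e,a), inpos(e,b), inpos(e,c), marked(b,a), marked(b,b), marked(b,e), marked(c,e), marked(d,a)}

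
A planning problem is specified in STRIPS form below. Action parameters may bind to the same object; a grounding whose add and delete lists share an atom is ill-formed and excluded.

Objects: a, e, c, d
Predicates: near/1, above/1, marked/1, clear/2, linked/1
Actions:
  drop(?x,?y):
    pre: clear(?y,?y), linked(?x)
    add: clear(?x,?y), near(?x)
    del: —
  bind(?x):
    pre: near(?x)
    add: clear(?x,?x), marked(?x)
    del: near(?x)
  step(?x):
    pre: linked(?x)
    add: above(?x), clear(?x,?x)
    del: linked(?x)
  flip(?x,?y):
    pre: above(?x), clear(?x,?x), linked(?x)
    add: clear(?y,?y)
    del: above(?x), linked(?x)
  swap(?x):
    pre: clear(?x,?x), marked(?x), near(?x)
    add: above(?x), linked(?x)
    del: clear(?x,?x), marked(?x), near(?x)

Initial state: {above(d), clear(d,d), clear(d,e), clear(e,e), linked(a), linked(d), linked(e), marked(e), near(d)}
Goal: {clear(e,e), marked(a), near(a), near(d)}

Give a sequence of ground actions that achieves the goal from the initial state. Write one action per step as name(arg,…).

1. drop(a,e)  →  {above(d), clear(a,e), clear(d,d), clear(d,e), clear(e,e), linked(a), linked(d), linked(e), marked(e), near(a), near(d)}
2. bind(a)  →  {above(d), clear(a,a), clear(a,e), clear(d,d), clear(d,e), clear(e,e), linked(a), linked(d), linked(e), marked(a), marked(e), near(d)}
3. drop(a,a)  →  {above(d), clear(a,a), clear(a,e), clear(d,d), clear(d,e), clear(e,e), linked(a), linked(d), linked(e), marked(a), marked(e), near(a), near(d)}

drop(a,e); bind(a); drop(a,a)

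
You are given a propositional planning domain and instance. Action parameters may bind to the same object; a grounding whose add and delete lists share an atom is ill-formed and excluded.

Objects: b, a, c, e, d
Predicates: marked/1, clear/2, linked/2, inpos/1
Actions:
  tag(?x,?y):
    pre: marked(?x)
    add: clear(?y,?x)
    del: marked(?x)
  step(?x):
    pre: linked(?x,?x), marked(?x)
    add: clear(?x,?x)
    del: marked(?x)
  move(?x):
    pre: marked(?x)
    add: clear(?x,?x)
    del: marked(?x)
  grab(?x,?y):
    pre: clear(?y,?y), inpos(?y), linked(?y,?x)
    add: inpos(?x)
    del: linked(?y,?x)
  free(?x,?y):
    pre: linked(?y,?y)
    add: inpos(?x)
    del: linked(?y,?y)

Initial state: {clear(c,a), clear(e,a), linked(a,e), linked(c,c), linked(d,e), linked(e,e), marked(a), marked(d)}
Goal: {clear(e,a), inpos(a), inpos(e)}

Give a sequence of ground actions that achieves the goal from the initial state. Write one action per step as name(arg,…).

free(a,c); free(e,e)

1. free(a,c)  →  {clear(c,a), clear(e,a), inpos(a), linked(a,e), linked(d,e), linked(e,e), marked(a), marked(d)}
2. free(e,e)  →  {clear(c,a), clear(e,a), inpos(a), inpos(e), linked(a,e), linked(d,e), marked(a), marked(d)}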